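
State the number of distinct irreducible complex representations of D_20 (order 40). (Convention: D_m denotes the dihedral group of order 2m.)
13

The number of irreducible complex representations of a finite group equals its number of conjugacy classes. D_20 has 13 conjugacy classes (n/2 + 3 for n even), so D_20 (order 40) has exactly 13 irreducible complex representations.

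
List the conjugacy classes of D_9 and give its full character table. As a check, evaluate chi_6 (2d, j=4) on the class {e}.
Conjugacy classes: {e} of size 1, {r^1, r^8} of size 2, {r^2, r^7} of size 2, {r^3, r^6} of size 2, {r^4, r^5} of size 2, {s, sr, ..., sr^8} of size 9.
Character table:
  irrep \ class              {e} (size 1)  {r^1, r^8} (size 2)  {r^2, r^7} (size 2)  {r^3, r^6} (size 2)  {r^4, r^5} (size 2)  {s, sr, ..., sr^8} (size 9)
  chi_1 (triv)               1             1                    1                    1                    1                    1                          
  chi_2 (sign: r->1, s->-1)  1             1                    1                    1                    1                    -1                         
  chi_3 (2d, j=1)            2             2*cos(2*pi/9)        2*cos(4*pi/9)        -1                   -2*cos(pi/9)         0                          
  chi_4 (2d, j=2)            2             2*cos(4*pi/9)        -2*cos(pi/9)         -1                   2*cos(2*pi/9)        0                          
  chi_5 (2d, j=3)            2             -1                   -1                   2                    -1                   0                          
  chi_6 (2d, j=4)            2             -2*cos(pi/9)         2*cos(2*pi/9)        -1                   2*cos(4*pi/9)        0                          

Spot check: chi_6 (2d, j=4) on {e} = 2.

Reasoning: D_9 has order 2*9 = 18 with 6 conjugacy classes, hence 6 irreducibles. Sum of squared dims 1 + 1 + 4 + 4 + 4 + 4 = 18 = |G|. Linear characters come from the abelianisation; the 2-dimensional irreps have character r^k -> 2*cos(2*pi*j*k/9), reflections -> 0.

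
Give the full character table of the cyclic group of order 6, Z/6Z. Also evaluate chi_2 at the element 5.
Character table of Z/6Z (irreps indexed chi_0,...,chi_5 with chi_k(m) = zeta_6^(k*m), zeta_6 = exp(2*pi*i/6)):
  irrep \ class  {0} (size 1)  {1} (size 1)    {2} (size 1)    {3} (size 1)  {4} (size 1)    {5} (size 1)  
  chi_0          1             1               1               1             1               1             
  chi_1          1             exp(I*pi/3)     exp(2*I*pi/3)   -1            exp(-2*I*pi/3)  exp(-I*pi/3)  
  chi_2          1             exp(2*I*pi/3)   exp(-2*I*pi/3)  1             exp(2*I*pi/3)   exp(-2*I*pi/3)
  chi_3          1             -1              1               -1            1               -1            
  chi_4          1             exp(-2*I*pi/3)  exp(2*I*pi/3)   1             exp(-2*I*pi/3)  exp(2*I*pi/3) 
  chi_5          1             exp(-I*pi/3)    exp(-2*I*pi/3)  -1            exp(2*I*pi/3)   exp(I*pi/3)   

Spot check: chi_2(5) = zeta_6^(2*5) = zeta_6^10 = exp(-2*I*pi/3).

Working: Z/6Z is abelian, so all 6 irreducible complex representations are 1-dimensional. They are given by chi_k(m) = zeta_6^(k*m) for k = 0,...,5. Row orthogonality: sum_m chi_k(m) conj(chi_l(m)) = 6 * [k = l].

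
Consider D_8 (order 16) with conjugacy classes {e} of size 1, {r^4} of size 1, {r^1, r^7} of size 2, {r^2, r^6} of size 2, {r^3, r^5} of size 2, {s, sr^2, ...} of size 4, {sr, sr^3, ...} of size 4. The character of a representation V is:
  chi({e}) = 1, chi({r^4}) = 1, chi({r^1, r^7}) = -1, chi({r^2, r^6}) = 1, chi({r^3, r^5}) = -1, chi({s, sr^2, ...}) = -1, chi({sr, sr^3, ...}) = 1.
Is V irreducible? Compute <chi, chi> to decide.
Irreducible: <chi, chi> = 1.

Reasoning: <chi, chi> = (1/|G|) sum_C |C| * |chi(C)|^2 = (1/16)[1*|1|^2 + 1*|1|^2 + 2*|-1|^2 + 2*|1|^2 + 2*|-1|^2 + 4*|-1|^2 + 4*|1|^2]
  = (1/16)[(1) + (1) + (2) + (2) + (2) + (4) + (4)] = 16/16 = 1.
A character is irreducible iff <chi, chi> = 1, so this representation is irreducible.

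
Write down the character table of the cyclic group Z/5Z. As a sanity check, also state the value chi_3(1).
Character table of Z/5Z (irreps indexed chi_0,...,chi_4 with chi_k(m) = zeta_5^(k*m), zeta_5 = exp(2*pi*i/5)):
  irrep \ class  {0} (size 1)  {1} (size 1)    {2} (size 1)    {3} (size 1)    {4} (size 1)  
  chi_0          1             1               1               1               1             
  chi_1          1             exp(2*I*pi/5)   exp(4*I*pi/5)   exp(-4*I*pi/5)  exp(-2*I*pi/5)
  chi_2          1             exp(4*I*pi/5)   exp(-2*I*pi/5)  exp(2*I*pi/5)   exp(-4*I*pi/5)
  chi_3          1             exp(-4*I*pi/5)  exp(2*I*pi/5)   exp(-2*I*pi/5)  exp(4*I*pi/5) 
  chi_4          1             exp(-2*I*pi/5)  exp(-4*I*pi/5)  exp(4*I*pi/5)   exp(2*I*pi/5) 

Spot check: chi_3(1) = zeta_5^(3*1) = zeta_5^3 = exp(-4*I*pi/5).

Details: Z/5Z is abelian, so all 5 irreducible complex representations are 1-dimensional. They are given by chi_k(m) = zeta_5^(k*m) for k = 0,...,4. Row orthogonality: sum_m chi_k(m) conj(chi_l(m)) = 5 * [k = l].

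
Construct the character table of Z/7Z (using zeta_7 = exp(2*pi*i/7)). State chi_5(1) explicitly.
Character table of Z/7Z (irreps indexed chi_0,...,chi_6 with chi_k(m) = zeta_7^(k*m), zeta_7 = exp(2*pi*i/7)):
  irrep \ class  {0} (size 1)  {1} (size 1)    {2} (size 1)    {3} (size 1)    {4} (size 1)    {5} (size 1)    {6} (size 1)  
  chi_0          1             1               1               1               1               1               1             
  chi_1          1             exp(2*I*pi/7)   exp(4*I*pi/7)   exp(6*I*pi/7)   exp(-6*I*pi/7)  exp(-4*I*pi/7)  exp(-2*I*pi/7)
  chi_2          1             exp(4*I*pi/7)   exp(-6*I*pi/7)  exp(-2*I*pi/7)  exp(2*I*pi/7)   exp(6*I*pi/7)   exp(-4*I*pi/7)
  chi_3          1             exp(6*I*pi/7)   exp(-2*I*pi/7)  exp(4*I*pi/7)   exp(-4*I*pi/7)  exp(2*I*pi/7)   exp(-6*I*pi/7)
  chi_4          1             exp(-6*I*pi/7)  exp(2*I*pi/7)   exp(-4*I*pi/7)  exp(4*I*pi/7)   exp(-2*I*pi/7)  exp(6*I*pi/7) 
  chi_5          1             exp(-4*I*pi/7)  exp(6*I*pi/7)   exp(2*I*pi/7)   exp(-2*I*pi/7)  exp(-6*I*pi/7)  exp(4*I*pi/7) 
  chi_6          1             exp(-2*I*pi/7)  exp(-4*I*pi/7)  exp(-6*I*pi/7)  exp(6*I*pi/7)   exp(4*I*pi/7)   exp(2*I*pi/7) 

Spot check: chi_5(1) = zeta_7^(5*1) = zeta_7^5 = exp(-4*I*pi/7).

Reasoning: Z/7Z is abelian, so all 7 irreducible complex representations are 1-dimensional. They are given by chi_k(m) = zeta_7^(k*m) for k = 0,...,6. Row orthogonality: sum_m chi_k(m) conj(chi_l(m)) = 7 * [k = l].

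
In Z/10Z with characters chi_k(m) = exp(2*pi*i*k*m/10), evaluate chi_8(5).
chi_8(5) = zeta_10^40 = 1

Working: chi_8(5) = zeta_10^(8*5) = zeta_10^40. Since zeta_10^10 = 1, this equals zeta_10^0 = exp(2*pi*i*0/10) = 1.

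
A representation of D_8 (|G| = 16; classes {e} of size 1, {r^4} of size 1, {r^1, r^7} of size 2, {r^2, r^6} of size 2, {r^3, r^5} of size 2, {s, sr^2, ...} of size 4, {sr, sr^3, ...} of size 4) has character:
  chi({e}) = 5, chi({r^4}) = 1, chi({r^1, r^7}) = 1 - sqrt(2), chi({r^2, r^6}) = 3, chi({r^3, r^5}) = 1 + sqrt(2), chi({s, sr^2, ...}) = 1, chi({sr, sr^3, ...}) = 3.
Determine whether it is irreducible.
Not irreducible (reducible): <chi, chi> = 6 > 1.

Argument: <chi, chi> = (1/|G|) sum_C |C| * |chi(C)|^2 = (1/16)[1*|5|^2 + 1*|1|^2 + 2*|1 - sqrt(2)|^2 + 2*|3|^2 + 2*|1 + sqrt(2)|^2 + 4*|1|^2 + 4*|3|^2]
  = (1/16)[(25) + (1) + (6 - 4*sqrt(2)) + (18) + (4*sqrt(2) + 6) + (4) + (36)] = 96/16 = 6.
A character is irreducible iff <chi, chi> = 1, so this representation is reducible.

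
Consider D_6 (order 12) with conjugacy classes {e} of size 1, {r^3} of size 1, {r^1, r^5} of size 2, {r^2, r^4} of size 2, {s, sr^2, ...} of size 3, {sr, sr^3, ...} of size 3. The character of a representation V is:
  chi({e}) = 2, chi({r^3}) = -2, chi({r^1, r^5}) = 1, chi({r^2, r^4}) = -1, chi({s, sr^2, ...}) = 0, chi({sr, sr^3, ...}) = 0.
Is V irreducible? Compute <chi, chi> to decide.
Irreducible: <chi, chi> = 1.

Details: <chi, chi> = (1/|G|) sum_C |C| * |chi(C)|^2 = (1/12)[1*|2|^2 + 1*|-2|^2 + 2*|1|^2 + 2*|-1|^2 + 3*|0|^2 + 3*|0|^2]
  = (1/12)[(4) + (4) + (2) + (2) + (0) + (0)] = 12/12 = 1.
A character is irreducible iff <chi, chi> = 1, so this representation is irreducible.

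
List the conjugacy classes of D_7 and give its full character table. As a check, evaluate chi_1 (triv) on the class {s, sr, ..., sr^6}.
Conjugacy classes: {e} of size 1, {r^1, r^6} of size 2, {r^2, r^5} of size 2, {r^3, r^4} of size 2, {s, sr, ..., sr^6} of size 7.
Character table:
  irrep \ class              {e} (size 1)  {r^1, r^6} (size 2)  {r^2, r^5} (size 2)  {r^3, r^4} (size 2)  {s, sr, ..., sr^6} (size 7)
  chi_1 (triv)               1             1                    1                    1                    1                          
  chi_2 (sign: r->1, s->-1)  1             1                    1                    1                    -1                         
  chi_3 (2d, j=1)            2             2*cos(2*pi/7)        -2*cos(3*pi/7)       -2*cos(pi/7)         0                          
  chi_4 (2d, j=2)            2             -2*cos(3*pi/7)       -2*cos(pi/7)         2*cos(2*pi/7)        0                          
  chi_5 (2d, j=3)            2             -2*cos(pi/7)         2*cos(2*pi/7)        -2*cos(3*pi/7)       0                          

Spot check: chi_1 (triv) on {s, sr, ..., sr^6} = 1.

Working: D_7 has order 2*7 = 14 with 5 conjugacy classes, hence 5 irreducibles. Sum of squared dims 1 + 1 + 4 + 4 + 4 = 14 = |G|. Linear characters come from the abelianisation; the 2-dimensional irreps have character r^k -> 2*cos(2*pi*j*k/7), reflections -> 0.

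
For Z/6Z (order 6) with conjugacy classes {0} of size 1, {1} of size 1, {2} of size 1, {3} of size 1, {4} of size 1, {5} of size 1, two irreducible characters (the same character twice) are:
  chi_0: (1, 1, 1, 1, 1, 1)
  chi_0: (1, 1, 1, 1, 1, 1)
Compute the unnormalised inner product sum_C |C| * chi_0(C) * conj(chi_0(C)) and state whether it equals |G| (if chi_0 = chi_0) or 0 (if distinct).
Sum = 6 = |G| = 6; so <chi_0, chi_0> = 1 (norm-1 confirms irreducibility).

Proof sketch: Compute term by term over conjugacy classes (|C| * chi_0(C) * conj(chi_0(C))):
  1*(1)*conj(1) + 1*(1)*conj(1) + 1*(1)*conj(1) + 1*(1)*conj(1) + 1*(1)*conj(1) + 1*(1)*conj(1)
  = (1) + (1) + (1) + (1) + (1) + (1)
  = 6.
(Exp terms are combined using exp(i*s)*conj(exp(i*t)) = exp(i*(s-t)), and sums of them are collapsed using the identity that for every m > 1 the m distinct m-th roots of unity sum to 0, e.g. 1 + exp(2*I*pi/3) + exp(-2*I*pi/3) = 0.)
Dividing by |G| = 6 gives 6/6 = 1, matching the row-orthogonality relation <chi_0, chi_0> = [chi_0 = chi_0].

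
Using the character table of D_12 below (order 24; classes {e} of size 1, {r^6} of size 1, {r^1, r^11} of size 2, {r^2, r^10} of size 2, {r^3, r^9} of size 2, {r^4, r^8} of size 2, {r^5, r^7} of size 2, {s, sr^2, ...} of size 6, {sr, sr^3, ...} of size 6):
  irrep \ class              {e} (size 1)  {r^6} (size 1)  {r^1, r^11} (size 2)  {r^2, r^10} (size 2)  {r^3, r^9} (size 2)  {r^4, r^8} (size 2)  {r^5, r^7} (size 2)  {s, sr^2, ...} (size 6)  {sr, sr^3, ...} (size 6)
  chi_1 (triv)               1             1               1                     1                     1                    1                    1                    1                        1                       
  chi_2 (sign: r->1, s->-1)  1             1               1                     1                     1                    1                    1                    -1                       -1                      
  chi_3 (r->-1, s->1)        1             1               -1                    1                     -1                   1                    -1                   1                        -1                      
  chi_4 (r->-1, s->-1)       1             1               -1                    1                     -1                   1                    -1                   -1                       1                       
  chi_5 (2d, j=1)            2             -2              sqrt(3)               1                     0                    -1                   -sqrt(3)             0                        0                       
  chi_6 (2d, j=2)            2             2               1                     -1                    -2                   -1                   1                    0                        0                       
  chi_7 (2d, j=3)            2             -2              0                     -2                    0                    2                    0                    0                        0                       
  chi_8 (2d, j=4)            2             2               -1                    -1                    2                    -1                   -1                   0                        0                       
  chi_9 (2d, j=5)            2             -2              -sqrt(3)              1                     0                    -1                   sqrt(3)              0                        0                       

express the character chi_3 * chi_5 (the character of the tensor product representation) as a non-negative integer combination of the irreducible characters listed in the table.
chi_3 tensor chi_5 = chi_9 (all other irreducibles have multiplicity 0).

Proof sketch: The character of a tensor product is the pointwise product (chi_3 * chi_5)(C) = chi_3(C) * chi_5(C):
  {e}: (1)*(2), {r^6}: (1)*(-2), {r^1, r^11}: (-1)*(sqrt(3)), {r^2, r^10}: (1)*(1), {r^3, r^9}: (-1)*(0), {r^4, r^8}: (1)*(-1), {r^5, r^7}: (-1)*(-sqrt(3)), {s, sr^2, ...}: (1)*(0), {sr, sr^3, ...}: (-1)*(0)
so (chi_3 * chi_5) takes values
  {e} -> 2, {r^6} -> -2, {r^1, r^11} -> -sqrt(3), {r^2, r^10} -> 1, {r^3, r^9} -> 0, {r^4, r^8} -> -1, {r^5, r^7} -> sqrt(3), {s, sr^2, ...} -> 0, {sr, sr^3, ...} -> 0.
Now take the inner product of this character with each irreducible chi from the table, <chi_3*chi_5, chi> = (1/24) sum_C |C| (chi_3*chi_5)(C) conj(chi(C)):
  <chi_3*chi_5, chi_1> = (1/24)[1*(2)*conj(1) + 1*(-2)*conj(1) + 2*(-sqrt(3))*conj(1) + 2*(1)*conj(1) + 2*(0)*conj(1) + 2*(-1)*conj(1) + 2*(sqrt(3))*conj(1) + 6*(0)*conj(1) + 6*(0)*conj(1)]
      = (1/24)[(2) + (-2) + (-2*sqrt(3)) + (2) + (0) + (-2) + (2*sqrt(3)) + (0) + (0)] = 0/24 = 0
  <chi_3*chi_5, chi_2> = (1/24)[1*(2)*conj(1) + 1*(-2)*conj(1) + 2*(-sqrt(3))*conj(1) + 2*(1)*conj(1) + 2*(0)*conj(1) + 2*(-1)*conj(1) + 2*(sqrt(3))*conj(1) + 6*(0)*conj(-1) + 6*(0)*conj(-1)]
      = (1/24)[(2) + (-2) + (-2*sqrt(3)) + (2) + (0) + (-2) + (2*sqrt(3)) + (0) + (0)] = 0/24 = 0
  <chi_3*chi_5, chi_3> = (1/24)[1*(2)*conj(1) + 1*(-2)*conj(1) + 2*(-sqrt(3))*conj(-1) + 2*(1)*conj(1) + 2*(0)*conj(-1) + 2*(-1)*conj(1) + 2*(sqrt(3))*conj(-1) + 6*(0)*conj(1) + 6*(0)*conj(-1)]
      = (1/24)[(2) + (-2) + (2*sqrt(3)) + (2) + (0) + (-2) + (-2*sqrt(3)) + (0) + (0)] = 0/24 = 0
  <chi_3*chi_5, chi_4> = (1/24)[1*(2)*conj(1) + 1*(-2)*conj(1) + 2*(-sqrt(3))*conj(-1) + 2*(1)*conj(1) + 2*(0)*conj(-1) + 2*(-1)*conj(1) + 2*(sqrt(3))*conj(-1) + 6*(0)*conj(-1) + 6*(0)*conj(1)]
      = (1/24)[(2) + (-2) + (2*sqrt(3)) + (2) + (0) + (-2) + (-2*sqrt(3)) + (0) + (0)] = 0/24 = 0
  <chi_3*chi_5, chi_5> = (1/24)[1*(2)*conj(2) + 1*(-2)*conj(-2) + 2*(-sqrt(3))*conj(sqrt(3)) + 2*(1)*conj(1) + 2*(0)*conj(0) + 2*(-1)*conj(-1) + 2*(sqrt(3))*conj(-sqrt(3)) + 6*(0)*conj(0) + 6*(0)*conj(0)]
      = (1/24)[(4) + (4) + (-6) + (2) + (0) + (2) + (-6) + (0) + (0)] = 0/24 = 0
  <chi_3*chi_5, chi_6> = (1/24)[1*(2)*conj(2) + 1*(-2)*conj(2) + 2*(-sqrt(3))*conj(1) + 2*(1)*conj(-1) + 2*(0)*conj(-2) + 2*(-1)*conj(-1) + 2*(sqrt(3))*conj(1) + 6*(0)*conj(0) + 6*(0)*conj(0)]
      = (1/24)[(4) + (-4) + (-2*sqrt(3)) + (-2) + (0) + (2) + (2*sqrt(3)) + (0) + (0)] = 0/24 = 0
  <chi_3*chi_5, chi_7> = (1/24)[1*(2)*conj(2) + 1*(-2)*conj(-2) + 2*(-sqrt(3))*conj(0) + 2*(1)*conj(-2) + 2*(0)*conj(0) + 2*(-1)*conj(2) + 2*(sqrt(3))*conj(0) + 6*(0)*conj(0) + 6*(0)*conj(0)]
      = (1/24)[(4) + (4) + (0) + (-4) + (0) + (-4) + (0) + (0) + (0)] = 0/24 = 0
  <chi_3*chi_5, chi_8> = (1/24)[1*(2)*conj(2) + 1*(-2)*conj(2) + 2*(-sqrt(3))*conj(-1) + 2*(1)*conj(-1) + 2*(0)*conj(2) + 2*(-1)*conj(-1) + 2*(sqrt(3))*conj(-1) + 6*(0)*conj(0) + 6*(0)*conj(0)]
      = (1/24)[(4) + (-4) + (2*sqrt(3)) + (-2) + (0) + (2) + (-2*sqrt(3)) + (0) + (0)] = 0/24 = 0
  <chi_3*chi_5, chi_9> = (1/24)[1*(2)*conj(2) + 1*(-2)*conj(-2) + 2*(-sqrt(3))*conj(-sqrt(3)) + 2*(1)*conj(1) + 2*(0)*conj(0) + 2*(-1)*conj(-1) + 2*(sqrt(3))*conj(sqrt(3)) + 6*(0)*conj(0) + 6*(0)*conj(0)]
      = (1/24)[(4) + (4) + (6) + (2) + (0) + (2) + (6) + (0) + (0)] = 24/24 = 1
Hence the multiplicities are chi_9: 1. Dimension check: dim(chi_3)*dim(chi_5) = 1*2 = 2 and sum (mult * dim) = 1*2 = 2.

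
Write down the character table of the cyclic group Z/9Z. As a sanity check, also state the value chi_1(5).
Character table of Z/9Z (irreps indexed chi_0,...,chi_8 with chi_k(m) = zeta_9^(k*m), zeta_9 = exp(2*pi*i/9)):
  irrep \ class  {0} (size 1)  {1} (size 1)    {2} (size 1)    {3} (size 1)    {4} (size 1)    {5} (size 1)    {6} (size 1)    {7} (size 1)    {8} (size 1)  
  chi_0          1             1               1               1               1               1               1               1               1             
  chi_1          1             exp(2*I*pi/9)   exp(4*I*pi/9)   exp(2*I*pi/3)   exp(8*I*pi/9)   exp(-8*I*pi/9)  exp(-2*I*pi/3)  exp(-4*I*pi/9)  exp(-2*I*pi/9)
  chi_2          1             exp(4*I*pi/9)   exp(8*I*pi/9)   exp(-2*I*pi/3)  exp(-2*I*pi/9)  exp(2*I*pi/9)   exp(2*I*pi/3)   exp(-8*I*pi/9)  exp(-4*I*pi/9)
  chi_3          1             exp(2*I*pi/3)   exp(-2*I*pi/3)  1               exp(2*I*pi/3)   exp(-2*I*pi/3)  1               exp(2*I*pi/3)   exp(-2*I*pi/3)
  chi_4          1             exp(8*I*pi/9)   exp(-2*I*pi/9)  exp(2*I*pi/3)   exp(-4*I*pi/9)  exp(4*I*pi/9)   exp(-2*I*pi/3)  exp(2*I*pi/9)   exp(-8*I*pi/9)
  chi_5          1             exp(-8*I*pi/9)  exp(2*I*pi/9)   exp(-2*I*pi/3)  exp(4*I*pi/9)   exp(-4*I*pi/9)  exp(2*I*pi/3)   exp(-2*I*pi/9)  exp(8*I*pi/9) 
  chi_6          1             exp(-2*I*pi/3)  exp(2*I*pi/3)   1               exp(-2*I*pi/3)  exp(2*I*pi/3)   1               exp(-2*I*pi/3)  exp(2*I*pi/3) 
  chi_7          1             exp(-4*I*pi/9)  exp(-8*I*pi/9)  exp(2*I*pi/3)   exp(2*I*pi/9)   exp(-2*I*pi/9)  exp(-2*I*pi/3)  exp(8*I*pi/9)   exp(4*I*pi/9) 
  chi_8          1             exp(-2*I*pi/9)  exp(-4*I*pi/9)  exp(-2*I*pi/3)  exp(-8*I*pi/9)  exp(8*I*pi/9)   exp(2*I*pi/3)   exp(4*I*pi/9)   exp(2*I*pi/9) 

Spot check: chi_1(5) = zeta_9^(1*5) = zeta_9^5 = exp(-8*I*pi/9).

Explanation: Z/9Z is abelian, so all 9 irreducible complex representations are 1-dimensional. They are given by chi_k(m) = zeta_9^(k*m) for k = 0,...,8. Row orthogonality: sum_m chi_k(m) conj(chi_l(m)) = 9 * [k = l].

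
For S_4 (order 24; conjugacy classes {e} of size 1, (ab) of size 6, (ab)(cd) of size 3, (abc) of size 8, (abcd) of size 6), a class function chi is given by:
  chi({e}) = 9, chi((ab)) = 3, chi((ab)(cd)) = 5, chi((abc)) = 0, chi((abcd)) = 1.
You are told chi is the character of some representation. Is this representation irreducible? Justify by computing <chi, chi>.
Not irreducible (reducible): <chi, chi> = 9 > 1.

Proof sketch: <chi, chi> = (1/|G|) sum_C |C| * |chi(C)|^2 = (1/24)[1*|9|^2 + 6*|3|^2 + 3*|5|^2 + 8*|0|^2 + 6*|1|^2]
  = (1/24)[(81) + (54) + (75) + (0) + (6)] = 216/24 = 9.
A character is irreducible iff <chi, chi> = 1, so this representation is reducible.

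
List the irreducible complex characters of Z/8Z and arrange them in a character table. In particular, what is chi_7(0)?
Character table of Z/8Z (irreps indexed chi_0,...,chi_7 with chi_k(m) = zeta_8^(k*m), zeta_8 = exp(2*pi*i/8)):
  irrep \ class  {0} (size 1)  {1} (size 1)    {2} (size 1)  {3} (size 1)    {4} (size 1)  {5} (size 1)    {6} (size 1)  {7} (size 1)  
  chi_0          1             1               1             1               1             1               1             1             
  chi_1          1             exp(I*pi/4)     I             exp(3*I*pi/4)   -1            exp(-3*I*pi/4)  -I            exp(-I*pi/4)  
  chi_2          1             I               -1            -I              1             I               -1            -I            
  chi_3          1             exp(3*I*pi/4)   -I            exp(I*pi/4)     -1            exp(-I*pi/4)    I             exp(-3*I*pi/4)
  chi_4          1             -1              1             -1              1             -1              1             -1            
  chi_5          1             exp(-3*I*pi/4)  I             exp(-I*pi/4)    -1            exp(I*pi/4)     -I            exp(3*I*pi/4) 
  chi_6          1             -I              -1            I               1             -I              -1            I             
  chi_7          1             exp(-I*pi/4)    -I            exp(-3*I*pi/4)  -1            exp(3*I*pi/4)   I             exp(I*pi/4)   

Spot check: chi_7(0) = zeta_8^(7*0) = zeta_8^0 = 1.

Why: Z/8Z is abelian, so all 8 irreducible complex representations are 1-dimensional. They are given by chi_k(m) = zeta_8^(k*m) for k = 0,...,7. Row orthogonality: sum_m chi_k(m) conj(chi_l(m)) = 8 * [k = l].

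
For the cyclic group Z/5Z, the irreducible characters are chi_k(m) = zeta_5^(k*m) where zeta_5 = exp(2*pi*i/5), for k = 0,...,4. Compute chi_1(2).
chi_1(2) = zeta_5^2 = exp(4*I*pi/5)

Justification: chi_1(2) = zeta_5^(1*2) = zeta_5^2. Since zeta_5^5 = 1, this equals zeta_5^2 = exp(2*pi*i*2/5) = exp(4*I*pi/5).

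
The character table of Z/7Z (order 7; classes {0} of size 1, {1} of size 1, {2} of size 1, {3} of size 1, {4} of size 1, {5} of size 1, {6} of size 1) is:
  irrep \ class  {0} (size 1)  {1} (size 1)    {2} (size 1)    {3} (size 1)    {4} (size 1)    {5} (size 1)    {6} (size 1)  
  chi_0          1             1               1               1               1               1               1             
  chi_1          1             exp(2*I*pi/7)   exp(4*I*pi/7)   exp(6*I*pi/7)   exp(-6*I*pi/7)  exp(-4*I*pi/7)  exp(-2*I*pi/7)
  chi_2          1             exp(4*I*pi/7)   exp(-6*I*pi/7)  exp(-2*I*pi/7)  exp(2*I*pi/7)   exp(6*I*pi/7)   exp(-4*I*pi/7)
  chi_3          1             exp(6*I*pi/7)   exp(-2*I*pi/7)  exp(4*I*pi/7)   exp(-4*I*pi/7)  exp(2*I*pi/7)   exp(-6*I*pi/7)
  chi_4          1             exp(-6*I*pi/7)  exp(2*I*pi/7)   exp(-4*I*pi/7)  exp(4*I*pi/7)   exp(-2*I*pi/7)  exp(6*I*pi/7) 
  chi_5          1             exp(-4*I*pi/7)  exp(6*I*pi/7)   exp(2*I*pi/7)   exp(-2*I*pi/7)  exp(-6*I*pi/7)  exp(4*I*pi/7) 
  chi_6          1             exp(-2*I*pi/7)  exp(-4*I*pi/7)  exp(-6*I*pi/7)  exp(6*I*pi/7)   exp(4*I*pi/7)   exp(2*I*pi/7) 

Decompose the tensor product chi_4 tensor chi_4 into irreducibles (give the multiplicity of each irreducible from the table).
chi_4 tensor chi_4 = chi_1 (all other irreducibles have multiplicity 0).

Proof sketch: The character of a tensor product is the pointwise product (chi_4 * chi_4)(C) = chi_4(C) * chi_4(C):
  {0}: (1)*(1), {1}: (exp(-6*I*pi/7))*(exp(-6*I*pi/7)), {2}: (exp(2*I*pi/7))*(exp(2*I*pi/7)), {3}: (exp(-4*I*pi/7))*(exp(-4*I*pi/7)), {4}: (exp(4*I*pi/7))*(exp(4*I*pi/7)), {5}: (exp(-2*I*pi/7))*(exp(-2*I*pi/7)), {6}: (exp(6*I*pi/7))*(exp(6*I*pi/7))
so (chi_4 * chi_4) takes values
  {0} -> 1, {1} -> exp(2*I*pi/7), {2} -> exp(4*I*pi/7), {3} -> exp(6*I*pi/7), {4} -> exp(-6*I*pi/7), {5} -> exp(-4*I*pi/7), {6} -> exp(-2*I*pi/7).
Now take the inner product of this character with each irreducible chi from the table, <chi_4*chi_4, chi> = (1/7) sum_C |C| (chi_4*chi_4)(C) conj(chi(C)):
  <chi_4*chi_4, chi_0> = (1/7)[1*(1)*conj(1) + 1*(exp(2*I*pi/7))*conj(1) + 1*(exp(4*I*pi/7))*conj(1) + 1*(exp(6*I*pi/7))*conj(1) + 1*(exp(-6*I*pi/7))*conj(1) + 1*(exp(-4*I*pi/7))*conj(1) + 1*(exp(-2*I*pi/7))*conj(1)]
      = (1/7)[(1) + (exp(2*I*pi/7)) + (exp(4*I*pi/7)) + (exp(6*I*pi/7)) + (exp(-6*I*pi/7)) + (exp(-4*I*pi/7)) + (exp(-2*I*pi/7))] = 0/7 = 0
  <chi_4*chi_4, chi_1> = (1/7)[1*(1)*conj(1) + 1*(exp(2*I*pi/7))*conj(exp(2*I*pi/7)) + 1*(exp(4*I*pi/7))*conj(exp(4*I*pi/7)) + 1*(exp(6*I*pi/7))*conj(exp(6*I*pi/7)) + 1*(exp(-6*I*pi/7))*conj(exp(-6*I*pi/7)) + 1*(exp(-4*I*pi/7))*conj(exp(-4*I*pi/7)) + 1*(exp(-2*I*pi/7))*conj(exp(-2*I*pi/7))]
      = (1/7)[(1) + (1) + (1) + (1) + (1) + (1) + (1)] = 7/7 = 1
  <chi_4*chi_4, chi_2> = (1/7)[1*(1)*conj(1) + 1*(exp(2*I*pi/7))*conj(exp(4*I*pi/7)) + 1*(exp(4*I*pi/7))*conj(exp(-6*I*pi/7)) + 1*(exp(6*I*pi/7))*conj(exp(-2*I*pi/7)) + 1*(exp(-6*I*pi/7))*conj(exp(2*I*pi/7)) + 1*(exp(-4*I*pi/7))*conj(exp(6*I*pi/7)) + 1*(exp(-2*I*pi/7))*conj(exp(-4*I*pi/7))]
      = (1/7)[(1) + (exp(-2*I*pi/7)) + (exp(-4*I*pi/7)) + (exp(-6*I*pi/7)) + (exp(6*I*pi/7)) + (exp(4*I*pi/7)) + (exp(2*I*pi/7))] = 0/7 = 0
  <chi_4*chi_4, chi_3> = (1/7)[1*(1)*conj(1) + 1*(exp(2*I*pi/7))*conj(exp(6*I*pi/7)) + 1*(exp(4*I*pi/7))*conj(exp(-2*I*pi/7)) + 1*(exp(6*I*pi/7))*conj(exp(4*I*pi/7)) + 1*(exp(-6*I*pi/7))*conj(exp(-4*I*pi/7)) + 1*(exp(-4*I*pi/7))*conj(exp(2*I*pi/7)) + 1*(exp(-2*I*pi/7))*conj(exp(-6*I*pi/7))]
      = (1/7)[(1) + (exp(-4*I*pi/7)) + (exp(6*I*pi/7)) + (exp(2*I*pi/7)) + (exp(-2*I*pi/7)) + (exp(-6*I*pi/7)) + (exp(4*I*pi/7))] = 0/7 = 0
  <chi_4*chi_4, chi_4> = (1/7)[1*(1)*conj(1) + 1*(exp(2*I*pi/7))*conj(exp(-6*I*pi/7)) + 1*(exp(4*I*pi/7))*conj(exp(2*I*pi/7)) + 1*(exp(6*I*pi/7))*conj(exp(-4*I*pi/7)) + 1*(exp(-6*I*pi/7))*conj(exp(4*I*pi/7)) + 1*(exp(-4*I*pi/7))*conj(exp(-2*I*pi/7)) + 1*(exp(-2*I*pi/7))*conj(exp(6*I*pi/7))]
      = (1/7)[(1) + (exp(-6*I*pi/7)) + (exp(2*I*pi/7)) + (exp(-4*I*pi/7)) + (exp(4*I*pi/7)) + (exp(-2*I*pi/7)) + (exp(6*I*pi/7))] = 0/7 = 0
  <chi_4*chi_4, chi_5> = (1/7)[1*(1)*conj(1) + 1*(exp(2*I*pi/7))*conj(exp(-4*I*pi/7)) + 1*(exp(4*I*pi/7))*conj(exp(6*I*pi/7)) + 1*(exp(6*I*pi/7))*conj(exp(2*I*pi/7)) + 1*(exp(-6*I*pi/7))*conj(exp(-2*I*pi/7)) + 1*(exp(-4*I*pi/7))*conj(exp(-6*I*pi/7)) + 1*(exp(-2*I*pi/7))*conj(exp(4*I*pi/7))]
      = (1/7)[(1) + (exp(6*I*pi/7)) + (exp(-2*I*pi/7)) + (exp(4*I*pi/7)) + (exp(-4*I*pi/7)) + (exp(2*I*pi/7)) + (exp(-6*I*pi/7))] = 0/7 = 0
  <chi_4*chi_4, chi_6> = (1/7)[1*(1)*conj(1) + 1*(exp(2*I*pi/7))*conj(exp(-2*I*pi/7)) + 1*(exp(4*I*pi/7))*conj(exp(-4*I*pi/7)) + 1*(exp(6*I*pi/7))*conj(exp(-6*I*pi/7)) + 1*(exp(-6*I*pi/7))*conj(exp(6*I*pi/7)) + 1*(exp(-4*I*pi/7))*conj(exp(4*I*pi/7)) + 1*(exp(-2*I*pi/7))*conj(exp(2*I*pi/7))]
      = (1/7)[(1) + (exp(4*I*pi/7)) + (exp(-6*I*pi/7)) + (exp(-2*I*pi/7)) + (exp(2*I*pi/7)) + (exp(6*I*pi/7)) + (exp(-4*I*pi/7))] = 0/7 = 0
(Exp terms are combined using exp(i*s)*conj(exp(i*t)) = exp(i*(s-t)), and sums of them are collapsed using the identity that for every m > 1 the m distinct m-th roots of unity sum to 0, e.g. 1 + exp(2*I*pi/3) + exp(-2*I*pi/3) = 0.)
Hence the multiplicities are chi_1: 1. Dimension check: dim(chi_4)*dim(chi_4) = 1*1 = 1 and sum (mult * dim) = 1*1 = 1.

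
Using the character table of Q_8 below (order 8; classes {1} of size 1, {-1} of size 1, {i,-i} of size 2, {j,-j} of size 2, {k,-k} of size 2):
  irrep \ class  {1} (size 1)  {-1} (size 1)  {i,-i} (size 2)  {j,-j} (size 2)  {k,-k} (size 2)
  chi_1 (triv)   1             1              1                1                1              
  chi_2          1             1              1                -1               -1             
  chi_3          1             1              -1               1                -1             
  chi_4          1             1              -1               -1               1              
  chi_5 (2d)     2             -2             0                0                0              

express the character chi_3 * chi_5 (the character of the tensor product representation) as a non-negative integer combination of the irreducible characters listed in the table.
chi_3 tensor chi_5 = chi_5 (all other irreducibles have multiplicity 0).

Details: The character of a tensor product is the pointwise product (chi_3 * chi_5)(C) = chi_3(C) * chi_5(C):
  {1}: (1)*(2), {-1}: (1)*(-2), {i,-i}: (-1)*(0), {j,-j}: (1)*(0), {k,-k}: (-1)*(0)
so (chi_3 * chi_5) takes values
  {1} -> 2, {-1} -> -2, {i,-i} -> 0, {j,-j} -> 0, {k,-k} -> 0.
Now take the inner product of this character with each irreducible chi from the table, <chi_3*chi_5, chi> = (1/8) sum_C |C| (chi_3*chi_5)(C) conj(chi(C)):
  <chi_3*chi_5, chi_1> = (1/8)[1*(2)*conj(1) + 1*(-2)*conj(1) + 2*(0)*conj(1) + 2*(0)*conj(1) + 2*(0)*conj(1)]
      = (1/8)[(2) + (-2) + (0) + (0) + (0)] = 0/8 = 0
  <chi_3*chi_5, chi_2> = (1/8)[1*(2)*conj(1) + 1*(-2)*conj(1) + 2*(0)*conj(1) + 2*(0)*conj(-1) + 2*(0)*conj(-1)]
      = (1/8)[(2) + (-2) + (0) + (0) + (0)] = 0/8 = 0
  <chi_3*chi_5, chi_3> = (1/8)[1*(2)*conj(1) + 1*(-2)*conj(1) + 2*(0)*conj(-1) + 2*(0)*conj(1) + 2*(0)*conj(-1)]
      = (1/8)[(2) + (-2) + (0) + (0) + (0)] = 0/8 = 0
  <chi_3*chi_5, chi_4> = (1/8)[1*(2)*conj(1) + 1*(-2)*conj(1) + 2*(0)*conj(-1) + 2*(0)*conj(-1) + 2*(0)*conj(1)]
      = (1/8)[(2) + (-2) + (0) + (0) + (0)] = 0/8 = 0
  <chi_3*chi_5, chi_5> = (1/8)[1*(2)*conj(2) + 1*(-2)*conj(-2) + 2*(0)*conj(0) + 2*(0)*conj(0) + 2*(0)*conj(0)]
      = (1/8)[(4) + (4) + (0) + (0) + (0)] = 8/8 = 1
Hence the multiplicities are chi_5: 1. Dimension check: dim(chi_3)*dim(chi_5) = 1*2 = 2 and sum (mult * dim) = 1*2 = 2.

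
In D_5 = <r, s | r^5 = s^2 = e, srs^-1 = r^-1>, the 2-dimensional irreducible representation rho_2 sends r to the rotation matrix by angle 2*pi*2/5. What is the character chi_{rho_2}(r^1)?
chi_{rho_2}(r^1) = 2*cos(2*pi*2*1/5) = -sqrt(5)/2 - 1/2

Reasoning: rho_2(r^1) is rotation by angle 2*pi*2*1/5, whose trace is 2*cos(2*pi*2*1/5) = -sqrt(5)/2 - 1/2.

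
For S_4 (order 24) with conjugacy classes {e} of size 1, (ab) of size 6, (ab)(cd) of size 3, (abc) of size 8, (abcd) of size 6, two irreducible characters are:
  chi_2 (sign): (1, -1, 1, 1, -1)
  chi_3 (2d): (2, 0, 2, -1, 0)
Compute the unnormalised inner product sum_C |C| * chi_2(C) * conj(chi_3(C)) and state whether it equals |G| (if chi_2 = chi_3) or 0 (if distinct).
Sum = 0; so <chi_2, chi_3> = 0 (distinct irreducibles are orthogonal).

Justification: Compute term by term over conjugacy classes (|C| * chi_2(C) * conj(chi_3(C))):
  1*(1)*conj(2) + 6*(-1)*conj(0) + 3*(1)*conj(2) + 8*(1)*conj(-1) + 6*(-1)*conj(0)
  = (2) + (0) + (6) + (-8) + (0)
  = 0.
Dividing by |G| = 24 gives 0/24 = 0, matching the row-orthogonality relation <chi_2, chi_3> = [chi_2 = chi_3].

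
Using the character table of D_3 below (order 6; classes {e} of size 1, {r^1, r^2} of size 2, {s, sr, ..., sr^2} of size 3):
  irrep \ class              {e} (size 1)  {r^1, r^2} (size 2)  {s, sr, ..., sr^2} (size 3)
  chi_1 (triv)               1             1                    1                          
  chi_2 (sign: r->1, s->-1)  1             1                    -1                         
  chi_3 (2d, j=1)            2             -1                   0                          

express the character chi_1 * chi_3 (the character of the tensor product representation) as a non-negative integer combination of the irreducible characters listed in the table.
chi_1 tensor chi_3 = chi_3 (all other irreducibles have multiplicity 0).

Explanation: The character of a tensor product is the pointwise product (chi_1 * chi_3)(C) = chi_1(C) * chi_3(C):
  {e}: (1)*(2), {r^1, r^2}: (1)*(-1), {s, sr, ..., sr^2}: (1)*(0)
so (chi_1 * chi_3) takes values
  {e} -> 2, {r^1, r^2} -> -1, {s, sr, ..., sr^2} -> 0.
Now take the inner product of this character with each irreducible chi from the table, <chi_1*chi_3, chi> = (1/6) sum_C |C| (chi_1*chi_3)(C) conj(chi(C)):
  <chi_1*chi_3, chi_1> = (1/6)[1*(2)*conj(1) + 2*(-1)*conj(1) + 3*(0)*conj(1)]
      = (1/6)[(2) + (-2) + (0)] = 0/6 = 0
  <chi_1*chi_3, chi_2> = (1/6)[1*(2)*conj(1) + 2*(-1)*conj(1) + 3*(0)*conj(-1)]
      = (1/6)[(2) + (-2) + (0)] = 0/6 = 0
  <chi_1*chi_3, chi_3> = (1/6)[1*(2)*conj(2) + 2*(-1)*conj(-1) + 3*(0)*conj(0)]
      = (1/6)[(4) + (2) + (0)] = 6/6 = 1
Hence the multiplicities are chi_3: 1. Dimension check: dim(chi_1)*dim(chi_3) = 1*2 = 2 and sum (mult * dim) = 1*2 = 2.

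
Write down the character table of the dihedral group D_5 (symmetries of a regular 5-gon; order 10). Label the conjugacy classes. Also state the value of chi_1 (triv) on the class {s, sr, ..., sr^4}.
Conjugacy classes: {e} of size 1, {r^1, r^4} of size 2, {r^2, r^3} of size 2, {s, sr, ..., sr^4} of size 5.
Character table:
  irrep \ class              {e} (size 1)  {r^1, r^4} (size 2)  {r^2, r^3} (size 2)  {s, sr, ..., sr^4} (size 5)
  chi_1 (triv)               1             1                    1                    1                          
  chi_2 (sign: r->1, s->-1)  1             1                    1                    -1                         
  chi_3 (2d, j=1)            2             -1/2 + sqrt(5)/2     -sqrt(5)/2 - 1/2     0                          
  chi_4 (2d, j=2)            2             -sqrt(5)/2 - 1/2     -1/2 + sqrt(5)/2     0                          

Spot check: chi_1 (triv) on {s, sr, ..., sr^4} = 1.

Justification: D_5 has order 2*5 = 10 with 4 conjugacy classes, hence 4 irreducibles. Sum of squared dims 1 + 1 + 4 + 4 = 10 = |G|. Linear characters come from the abelianisation; the 2-dimensional irreps have character r^k -> 2*cos(2*pi*j*k/5), reflections -> 0.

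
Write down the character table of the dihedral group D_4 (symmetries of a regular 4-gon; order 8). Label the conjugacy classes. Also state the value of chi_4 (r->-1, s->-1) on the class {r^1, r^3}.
Conjugacy classes: {e} of size 1, {r^2} of size 1, {r^1, r^3} of size 2, {s, sr^2, ...} of size 2, {sr, sr^3, ...} of size 2.
Character table:
  irrep \ class              {e} (size 1)  {r^2} (size 1)  {r^1, r^3} (size 2)  {s, sr^2, ...} (size 2)  {sr, sr^3, ...} (size 2)
  chi_1 (triv)               1             1               1                    1                        1                       
  chi_2 (sign: r->1, s->-1)  1             1               1                    -1                       -1                      
  chi_3 (r->-1, s->1)        1             1               -1                   1                        -1                      
  chi_4 (r->-1, s->-1)       1             1               -1                   -1                       1                       
  chi_5 (2d, j=1)            2             -2              0                    0                        0                       

Spot check: chi_4 (r->-1, s->-1) on {r^1, r^3} = -1.

Reasoning: D_4 has order 2*4 = 8 with 5 conjugacy classes, hence 5 irreducibles. Sum of squared dims 1 + 1 + 1 + 1 + 4 = 8 = |G|. Linear characters come from the abelianisation; the 2-dimensional irreps have character r^k -> 2*cos(2*pi*j*k/4), reflections -> 0.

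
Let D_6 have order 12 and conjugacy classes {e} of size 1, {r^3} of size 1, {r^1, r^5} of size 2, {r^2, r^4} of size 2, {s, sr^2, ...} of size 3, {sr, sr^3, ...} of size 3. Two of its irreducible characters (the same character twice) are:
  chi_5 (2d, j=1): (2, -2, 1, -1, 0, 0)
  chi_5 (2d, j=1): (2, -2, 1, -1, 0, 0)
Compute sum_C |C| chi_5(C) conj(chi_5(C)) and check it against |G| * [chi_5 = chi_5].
Sum = 12 = |G| = 12; so <chi_5, chi_5> = 1 (norm-1 confirms irreducibility).

Proof sketch: Compute term by term over conjugacy classes (|C| * chi_5(C) * conj(chi_5(C))):
  1*(2)*conj(2) + 1*(-2)*conj(-2) + 2*(1)*conj(1) + 2*(-1)*conj(-1) + 3*(0)*conj(0) + 3*(0)*conj(0)
  = (4) + (4) + (2) + (2) + (0) + (0)
  = 12.
Dividing by |G| = 12 gives 12/12 = 1, matching the row-orthogonality relation <chi_5, chi_5> = [chi_5 = chi_5].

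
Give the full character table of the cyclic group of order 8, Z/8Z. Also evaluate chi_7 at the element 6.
Character table of Z/8Z (irreps indexed chi_0,...,chi_7 with chi_k(m) = zeta_8^(k*m), zeta_8 = exp(2*pi*i/8)):
  irrep \ class  {0} (size 1)  {1} (size 1)    {2} (size 1)  {3} (size 1)    {4} (size 1)  {5} (size 1)    {6} (size 1)  {7} (size 1)  
  chi_0          1             1               1             1               1             1               1             1             
  chi_1          1             exp(I*pi/4)     I             exp(3*I*pi/4)   -1            exp(-3*I*pi/4)  -I            exp(-I*pi/4)  
  chi_2          1             I               -1            -I              1             I               -1            -I            
  chi_3          1             exp(3*I*pi/4)   -I            exp(I*pi/4)     -1            exp(-I*pi/4)    I             exp(-3*I*pi/4)
  chi_4          1             -1              1             -1              1             -1              1             -1            
  chi_5          1             exp(-3*I*pi/4)  I             exp(-I*pi/4)    -1            exp(I*pi/4)     -I            exp(3*I*pi/4) 
  chi_6          1             -I              -1            I               1             -I              -1            I             
  chi_7          1             exp(-I*pi/4)    -I            exp(-3*I*pi/4)  -1            exp(3*I*pi/4)   I             exp(I*pi/4)   

Spot check: chi_7(6) = zeta_8^(7*6) = zeta_8^42 = I.

Details: Z/8Z is abelian, so all 8 irreducible complex representations are 1-dimensional. They are given by chi_k(m) = zeta_8^(k*m) for k = 0,...,7. Row orthogonality: sum_m chi_k(m) conj(chi_l(m)) = 8 * [k = l].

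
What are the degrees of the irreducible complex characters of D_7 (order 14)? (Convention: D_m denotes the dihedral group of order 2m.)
Dimensions: 1, 1, 2, 2, 2

Derivation: There are 5 irreducibles (= number of conjugacy classes). Their dimensions d_i satisfy sum d_i^2 = |G| = 14: 1 + 1 + 4 + 4 + 4 = 14.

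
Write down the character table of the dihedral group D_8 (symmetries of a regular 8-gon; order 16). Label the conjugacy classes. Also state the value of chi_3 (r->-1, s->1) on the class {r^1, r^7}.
Conjugacy classes: {e} of size 1, {r^4} of size 1, {r^1, r^7} of size 2, {r^2, r^6} of size 2, {r^3, r^5} of size 2, {s, sr^2, ...} of size 4, {sr, sr^3, ...} of size 4.
Character table:
  irrep \ class              {e} (size 1)  {r^4} (size 1)  {r^1, r^7} (size 2)  {r^2, r^6} (size 2)  {r^3, r^5} (size 2)  {s, sr^2, ...} (size 4)  {sr, sr^3, ...} (size 4)
  chi_1 (triv)               1             1               1                    1                    1                    1                        1                       
  chi_2 (sign: r->1, s->-1)  1             1               1                    1                    1                    -1                       -1                      
  chi_3 (r->-1, s->1)        1             1               -1                   1                    -1                   1                        -1                      
  chi_4 (r->-1, s->-1)       1             1               -1                   1                    -1                   -1                       1                       
  chi_5 (2d, j=1)            2             -2              sqrt(2)              0                    -sqrt(2)             0                        0                       
  chi_6 (2d, j=2)            2             2               0                    -2                   0                    0                        0                       
  chi_7 (2d, j=3)            2             -2              -sqrt(2)             0                    sqrt(2)              0                        0                       

Spot check: chi_3 (r->-1, s->1) on {r^1, r^7} = -1.

Derivation: D_8 has order 2*8 = 16 with 7 conjugacy classes, hence 7 irreducibles. Sum of squared dims 1 + 1 + 1 + 1 + 4 + 4 + 4 = 16 = |G|. Linear characters come from the abelianisation; the 2-dimensional irreps have character r^k -> 2*cos(2*pi*j*k/8), reflections -> 0.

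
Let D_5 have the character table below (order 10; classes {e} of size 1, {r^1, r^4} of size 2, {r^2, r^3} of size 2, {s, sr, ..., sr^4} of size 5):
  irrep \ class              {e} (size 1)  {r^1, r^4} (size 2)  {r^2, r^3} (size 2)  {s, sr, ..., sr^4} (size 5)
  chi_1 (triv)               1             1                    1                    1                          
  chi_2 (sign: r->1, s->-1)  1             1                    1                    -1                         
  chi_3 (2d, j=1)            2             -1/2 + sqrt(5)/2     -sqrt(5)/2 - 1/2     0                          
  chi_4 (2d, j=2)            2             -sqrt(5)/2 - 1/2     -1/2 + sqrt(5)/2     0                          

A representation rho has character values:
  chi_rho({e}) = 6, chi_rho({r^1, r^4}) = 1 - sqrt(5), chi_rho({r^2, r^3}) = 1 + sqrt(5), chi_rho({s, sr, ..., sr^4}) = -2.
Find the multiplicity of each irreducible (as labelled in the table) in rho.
Multiplicities: chi_1: 0, chi_2: 2, chi_3: 0, chi_4: 2.

Solution. Use <chi_rho, chi> = (1/|G|) sum_C |C| * chi_rho(C) * conj(chi(C)) with |G| = 10 for each irreducible chi in the table:
  <chi_rho, chi_1> = (1/10)[1*(6)*conj(1) + 2*(1 - sqrt(5))*conj(1) + 2*(1 + sqrt(5))*conj(1) + 5*(-2)*conj(1)]
      = (1/10)[(6) + (2 - 2*sqrt(5)) + (2 + 2*sqrt(5)) + (-10)] = 0/10 = 0
  <chi_rho, chi_2> = (1/10)[1*(6)*conj(1) + 2*(1 - sqrt(5))*conj(1) + 2*(1 + sqrt(5))*conj(1) + 5*(-2)*conj(-1)]
      = (1/10)[(6) + (2 - 2*sqrt(5)) + (2 + 2*sqrt(5)) + (10)] = 20/10 = 2
  <chi_rho, chi_3> = (1/10)[1*(6)*conj(2) + 2*(1 - sqrt(5))*conj(-1/2 + sqrt(5)/2) + 2*(1 + sqrt(5))*conj(-sqrt(5)/2 - 1/2) + 5*(-2)*conj(0)]
      = (1/10)[(12) + (-6 + 2*sqrt(5)) + (-6 - 2*sqrt(5)) + (0)] = 0/10 = 0
  <chi_rho, chi_4> = (1/10)[1*(6)*conj(2) + 2*(1 - sqrt(5))*conj(-sqrt(5)/2 - 1/2) + 2*(1 + sqrt(5))*conj(-1/2 + sqrt(5)/2) + 5*(-2)*conj(0)]
      = (1/10)[(12) + (4) + (4) + (0)] = 20/10 = 2
Dimension check: dim(rho) = sum (mult * dim) = 0*1 + 2*1 + 0*2 + 2*2 = 6 = chi_rho(e) = 6.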